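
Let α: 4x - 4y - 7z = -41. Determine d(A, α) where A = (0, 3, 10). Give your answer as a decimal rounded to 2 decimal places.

n·A − d = (4)·(0) + (-4)·(3) + (-7)·(10) − (-41) = -41; |n| = √81.
Distance = |-41| / √81 = 41/√81 ≈ 4.56.

4.56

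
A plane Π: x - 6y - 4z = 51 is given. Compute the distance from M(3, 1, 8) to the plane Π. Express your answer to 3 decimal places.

11.813

n·M − d = (1)·(3) + (-6)·(1) + (-4)·(8) − 51 = -86; |n| = √53.
Distance = |-86| / √53 = 86/√53 ≈ 11.813.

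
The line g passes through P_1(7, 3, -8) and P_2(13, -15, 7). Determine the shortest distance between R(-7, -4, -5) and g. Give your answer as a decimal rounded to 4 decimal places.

15.5262

A direction vector for g is P_2 − P_1 = (6, -18, 15).
Taking (7, 3, -8) on g with direction v = (6, -18, 15): w = R − (7, 3, -8) = (-14, -7, 3), and w × v = (-51, 228, 294).
Distance = |w × v| / |v| = √141021 / √585 ≈ 15.5262.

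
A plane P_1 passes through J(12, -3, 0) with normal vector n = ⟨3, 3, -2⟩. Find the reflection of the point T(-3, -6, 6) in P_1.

P_1: n·r = n·J gives 3x + 3y - 2z = 27.
λ = (n·T − d)/|n|² = (-39 − 27)/22 = -3.
Reflection = T − 2λn = (-3, -6, 6) − (-6)·(3, 3, -2) = (15, 12, -6).

(15, 12, -6)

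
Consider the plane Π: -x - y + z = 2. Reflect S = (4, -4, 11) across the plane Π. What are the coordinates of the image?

λ = (n·S − d)/|n|² = (11 − 2)/3 = 3.
Reflection = S − 2λn = (4, -4, 11) − 6·(-1, -1, 1) = (10, 2, 5).

(10, 2, 5)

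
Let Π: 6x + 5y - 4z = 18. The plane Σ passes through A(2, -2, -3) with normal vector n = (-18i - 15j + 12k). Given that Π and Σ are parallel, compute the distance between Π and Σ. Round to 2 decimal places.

Σ: n·r = n·A gives -18x - 15y + 12z = -42.
Rescale Σ by 1/(-3): 6x + 5y - 4z = 14. Then distance = |18 − 14| / √77 ≈ 0.46.

0.46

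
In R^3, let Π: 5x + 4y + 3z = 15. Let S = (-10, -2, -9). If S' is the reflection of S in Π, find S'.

(10, 14, 3)

λ = (n·S − d)/|n|² = (-85 − 15)/50 = -2.
Reflection = S − 2λn = (-10, -2, -9) − (-4)·(5, 4, 3) = (10, 14, 3).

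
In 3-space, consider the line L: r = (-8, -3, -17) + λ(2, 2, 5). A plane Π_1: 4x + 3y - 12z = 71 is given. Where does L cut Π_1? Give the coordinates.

Substitute r = (-8, -3, -17) + t(2, 2, 5) into the plane: 163 + (-46)t = 71, so t = 2.
Intersection: (-8, -3, -17) + 2·(2, 2, 5) = (-4, 1, -7).

(-4, 1, -7)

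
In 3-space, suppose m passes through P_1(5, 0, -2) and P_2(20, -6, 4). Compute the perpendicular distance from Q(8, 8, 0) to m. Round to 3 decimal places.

8.759

A direction vector for m is P_2 − P_1 = (15, -6, 6).
Taking (5, 0, -2) on m with direction v = (15, -6, 6): w = Q − (5, 0, -2) = (3, 8, 2), and w × v = (60, 12, -138).
Distance = |w × v| / |v| = √22788 / √297 ≈ 8.759.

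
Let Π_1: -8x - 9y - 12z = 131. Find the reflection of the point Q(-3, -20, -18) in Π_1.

λ = (n·Q − d)/|n|² = (420 − 131)/289 = 1.
Reflection = Q − 2λn = (-3, -20, -18) − 2·(-8, -9, -12) = (13, -2, 6).

(13, -2, 6)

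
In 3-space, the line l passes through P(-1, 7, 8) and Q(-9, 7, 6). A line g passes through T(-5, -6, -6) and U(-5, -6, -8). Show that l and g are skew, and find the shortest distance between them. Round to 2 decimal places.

A direction vector for l is Q − P = (-8, 0, -2).
A direction vector for g is U − T = (0, 0, -2).
Common perpendicular direction n = (-8, 0, -2) × (0, 0, -2) = (0, -16, 0).
With w = (-5, -6, -6) − (-1, 7, 8) = (-4, -13, -14), w · n = 208.
Since n ≠ 0 the lines are not parallel, and w · n = 208 ≠ 0 so they do not intersect; hence they are skew.
Distance = |w · n| / |n| = |208| / √256 ≈ 13.00.

13.00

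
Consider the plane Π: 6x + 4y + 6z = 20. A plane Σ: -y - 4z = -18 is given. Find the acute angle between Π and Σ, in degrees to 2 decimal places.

cos θ = |n₁·n₂| / (|n₁||n₂|) = |-28| / (√88 · √17).
θ = arccos(0.72392) ≈ 43.62°.

43.62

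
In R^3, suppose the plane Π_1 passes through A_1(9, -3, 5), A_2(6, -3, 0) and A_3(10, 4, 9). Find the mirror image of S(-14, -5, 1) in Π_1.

A_1A_2 = (-3, 0, -5), A_1A_3 = (1, 7, 4); a normal to Π_1 is A_1A_2 × A_1A_3 = (35, 7, -21).
Using A_1: Π_1 has equation 35x + 7y - 21z = 189.
λ = (n·S − d)/|n|² = (-546 − 189)/1715 = -3/7.
Reflection = S − 2λn = (-14, -5, 1) − (-6/7)·(35, 7, -21) = (16, 1, -17).

(16, 1, -17)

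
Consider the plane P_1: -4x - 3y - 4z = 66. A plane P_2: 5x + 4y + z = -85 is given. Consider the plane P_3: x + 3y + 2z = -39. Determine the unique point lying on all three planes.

(-9, -10, 0)

Solving the 3×3 linear system -4x - 3y - 4z = 66, 5x + 4y + z = -85, x + 3y + 2z = -39 (e.g. by elimination or Cramer's rule, determinant = -37) gives (-9, -10, 0).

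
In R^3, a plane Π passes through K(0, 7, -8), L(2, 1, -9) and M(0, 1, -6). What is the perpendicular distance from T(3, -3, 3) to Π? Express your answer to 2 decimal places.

KL = (2, -6, -1), KM = (0, -6, 2); a normal to Π is KL × KM = (-18, -4, -12).
Using K: Π has equation -18x - 4y - 12z = 68.
n·T − d = (-18)·(3) + (-4)·(-3) + (-12)·(3) − 68 = -146; |n| = √484.
Distance = |-146| / √484 = 146/√484 ≈ 6.64.

6.64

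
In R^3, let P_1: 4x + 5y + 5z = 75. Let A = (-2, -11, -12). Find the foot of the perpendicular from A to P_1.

Foot = A − λn with λ = (n·A − d)/|n|² = (-123 − 75)/66 = -3.
Foot = (-2, -11, -12) − (-3)·(4, 5, 5) = (10, 4, 3).

(10, 4, 3)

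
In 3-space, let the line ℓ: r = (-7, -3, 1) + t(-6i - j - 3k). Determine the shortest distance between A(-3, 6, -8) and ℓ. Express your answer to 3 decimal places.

13.312

Taking (-7, -3, 1) on ℓ with direction v = (-6, -1, -3): w = A − (-7, -3, 1) = (4, 9, -9), and w × v = (-36, 66, 50).
Distance = |w × v| / |v| = √8152 / √46 ≈ 13.312.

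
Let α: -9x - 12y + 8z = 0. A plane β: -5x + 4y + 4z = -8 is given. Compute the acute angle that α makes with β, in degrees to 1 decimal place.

cos θ = |n₁·n₂| / (|n₁||n₂|) = |29| / (√289 · √57).
θ = arccos(0.22595) ≈ 76.9°.

76.9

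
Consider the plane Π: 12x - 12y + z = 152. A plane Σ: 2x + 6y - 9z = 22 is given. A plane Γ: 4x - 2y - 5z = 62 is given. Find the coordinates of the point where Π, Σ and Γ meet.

(8, -5, -4)

Solving the 3×3 linear system 12x - 12y + z = 152, 2x + 6y - 9z = 22, 4x - 2y - 5z = 62 (e.g. by elimination or Cramer's rule, determinant = -292) gives (8, -5, -4).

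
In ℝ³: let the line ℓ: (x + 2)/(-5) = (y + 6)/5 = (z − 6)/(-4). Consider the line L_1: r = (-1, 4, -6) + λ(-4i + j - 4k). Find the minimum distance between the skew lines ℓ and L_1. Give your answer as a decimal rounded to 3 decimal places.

ℓ has direction (-5, 5, -4) through (-2, -6, 6).
Common perpendicular direction n = (-5, 5, -4) × (-4, 1, -4) = (-16, -4, 15).
With w = (-1, 4, -6) − (-2, -6, 6) = (1, 10, -12), w · n = -236.
Distance = |w · n| / |n| = |-236| / √497 ≈ 10.586.

10.586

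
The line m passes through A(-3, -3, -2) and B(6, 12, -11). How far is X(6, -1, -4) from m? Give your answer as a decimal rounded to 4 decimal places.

A direction vector for m is B − A = (9, 15, -9).
Taking (-3, -3, -2) on m with direction v = (9, 15, -9): w = X − (-3, -3, -2) = (9, 2, -2), and w × v = (12, 63, 117).
Distance = |w × v| / |v| = √17802 / √387 ≈ 6.7823.

6.7823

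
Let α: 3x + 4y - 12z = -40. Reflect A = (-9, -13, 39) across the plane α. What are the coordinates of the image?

(9, 11, -33)

λ = (n·A − d)/|n|² = (-547 − (-40))/169 = -3.
Reflection = A − 2λn = (-9, -13, 39) − (-6)·(3, 4, -12) = (9, 11, -33).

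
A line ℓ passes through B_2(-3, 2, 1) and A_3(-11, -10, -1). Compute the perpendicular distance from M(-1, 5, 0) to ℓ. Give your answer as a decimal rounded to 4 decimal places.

1.4858

A direction vector for ℓ is A_3 − B_2 = (-8, -12, -2).
Taking (-3, 2, 1) on ℓ with direction v = (-8, -12, -2): w = M − (-3, 2, 1) = (2, 3, -1), and w × v = (-18, 12, 0).
Distance = |w × v| / |v| = √468 / √212 ≈ 1.4858.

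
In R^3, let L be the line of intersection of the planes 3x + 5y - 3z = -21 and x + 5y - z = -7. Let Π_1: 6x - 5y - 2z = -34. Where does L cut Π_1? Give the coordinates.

Direction of L: (3, 5, -3) × (1, 5, -1) = (10, 0, 10).
A point on L: solving the two plane equations with x = -8 gives (-8, 0, -1).
Substitute r = (-8, 0, -1) + t(10, 0, 10) into the plane: -46 + 40t = -34, so t = 3/10.
Intersection: (-8, 0, -1) + (3/10)·(10, 0, 10) = (-5, 0, 2).

(-5, 0, 2)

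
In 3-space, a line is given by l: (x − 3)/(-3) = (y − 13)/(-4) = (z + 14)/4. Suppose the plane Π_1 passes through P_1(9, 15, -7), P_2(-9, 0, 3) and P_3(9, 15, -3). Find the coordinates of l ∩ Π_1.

(-3, 5, -6)

l has direction (-3, -4, 4) through (3, 13, -14).
P_1P_2 = (-18, -15, 10), P_1P_3 = (0, 0, 4); a normal to Π_1 is P_1P_2 × P_1P_3 = (-60, 72, 0).
Using P_1: Π_1 has equation -60x + 72y = 540.
Substitute r = (3, 13, -14) + t(-3, -4, 4) into the plane: 756 + (-108)t = 540, so t = 2.
Intersection: (3, 13, -14) + 2·(-3, -4, 4) = (-3, 5, -6).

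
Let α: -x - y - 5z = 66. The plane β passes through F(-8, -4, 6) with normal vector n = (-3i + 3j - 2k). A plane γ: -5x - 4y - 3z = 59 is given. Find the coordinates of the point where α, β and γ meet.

β: n·r = n·F gives -3x + 3y - 2z = 0.
Solving the 3×3 linear system -x - y - 5z = 66, -3x + 3y - 2z = 0, -5x - 4y - 3z = 59 (e.g. by elimination or Cramer's rule, determinant = -119) gives (1, -7, -12).

(1, -7, -12)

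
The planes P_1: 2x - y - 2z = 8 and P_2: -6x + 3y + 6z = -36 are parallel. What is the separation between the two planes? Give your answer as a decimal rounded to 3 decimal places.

1.333

Rescale P_2 by 1/(-3): 2x - y - 2z = 12. Then distance = |8 − 12| / √9 ≈ 1.333.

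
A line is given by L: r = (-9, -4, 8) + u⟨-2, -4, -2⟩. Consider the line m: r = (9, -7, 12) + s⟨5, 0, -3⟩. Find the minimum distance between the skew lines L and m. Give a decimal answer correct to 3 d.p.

Common perpendicular direction n = (-2, -4, -2) × (5, 0, -3) = (12, -16, 20).
With w = (9, -7, 12) − (-9, -4, 8) = (18, -3, 4), w · n = 344.
Distance = |w · n| / |n| = |344| / √800 ≈ 12.162.

12.162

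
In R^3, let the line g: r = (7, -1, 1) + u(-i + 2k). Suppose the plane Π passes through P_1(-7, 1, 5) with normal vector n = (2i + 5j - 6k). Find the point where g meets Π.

(4, -1, 7)

Π: n·r = n·P_1 gives 2x + 5y - 6z = -39.
Substitute r = (7, -1, 1) + t(-1, 0, 2) into the plane: 3 + (-14)t = -39, so t = 3.
Intersection: (7, -1, 1) + 3·(-1, 0, 2) = (4, -1, 7).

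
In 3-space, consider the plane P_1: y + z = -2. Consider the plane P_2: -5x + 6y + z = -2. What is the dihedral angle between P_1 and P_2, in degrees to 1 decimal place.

51.1

cos θ = |n₁·n₂| / (|n₁||n₂|) = |7| / (√2 · √62).
θ = arccos(0.62862) ≈ 51.1°.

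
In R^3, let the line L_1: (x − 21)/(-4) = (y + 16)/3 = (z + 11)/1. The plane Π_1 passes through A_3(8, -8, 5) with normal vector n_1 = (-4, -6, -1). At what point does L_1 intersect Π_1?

L_1 has direction (-4, 3, 1) through (21, -16, -11).
Π_1: n_1·r = n_1·A_3 gives -4x - 6y - z = 11.
Substitute r = (21, -16, -11) + t(-4, 3, 1) into the plane: 23 + (-3)t = 11, so t = 4.
Intersection: (21, -16, -11) + 4·(-4, 3, 1) = (5, -4, -7).

(5, -4, -7)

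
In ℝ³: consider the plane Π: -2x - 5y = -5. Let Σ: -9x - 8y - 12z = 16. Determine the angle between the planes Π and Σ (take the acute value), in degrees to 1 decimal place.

50.7

cos θ = |n₁·n₂| / (|n₁||n₂|) = |58| / (√29 · √289).
θ = arccos(0.63355) ≈ 50.7°.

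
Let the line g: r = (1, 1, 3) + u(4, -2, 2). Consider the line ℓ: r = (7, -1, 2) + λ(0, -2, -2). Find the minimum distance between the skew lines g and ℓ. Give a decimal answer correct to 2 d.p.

2.89

Common perpendicular direction n = (4, -2, 2) × (0, -2, -2) = (8, 8, -8).
With w = (7, -1, 2) − (1, 1, 3) = (6, -2, -1), w · n = 40.
Distance = |w · n| / |n| = |40| / √192 ≈ 2.89.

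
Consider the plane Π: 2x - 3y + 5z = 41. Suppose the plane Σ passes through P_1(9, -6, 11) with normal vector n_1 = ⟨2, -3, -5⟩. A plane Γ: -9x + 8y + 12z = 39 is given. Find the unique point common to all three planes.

Σ: n_1·r = n_1·P_1 gives 2x - 3y - 5z = -19.
Solving the 3×3 linear system 2x - 3y + 5z = 41, 2x - 3y - 5z = -19, -9x + 8y + 12z = 39 (e.g. by elimination or Cramer's rule, determinant = -110) gives (1, -3, 6).

(1, -3, 6)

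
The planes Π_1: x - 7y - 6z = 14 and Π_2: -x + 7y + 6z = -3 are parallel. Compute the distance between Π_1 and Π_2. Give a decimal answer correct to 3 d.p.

Rescale Π_2 by 1/(-1): x - 7y - 6z = 3. Then distance = |14 − 3| / √86 ≈ 1.186.

1.186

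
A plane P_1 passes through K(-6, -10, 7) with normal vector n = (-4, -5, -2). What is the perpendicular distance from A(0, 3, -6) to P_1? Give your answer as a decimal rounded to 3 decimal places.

P_1: n·r = n·K gives -4x - 5y - 2z = 60.
n·A − d = (-4)·(0) + (-5)·(3) + (-2)·(-6) − 60 = -63; |n| = √45.
Distance = |-63| / √45 = 63/√45 ≈ 9.391.

9.391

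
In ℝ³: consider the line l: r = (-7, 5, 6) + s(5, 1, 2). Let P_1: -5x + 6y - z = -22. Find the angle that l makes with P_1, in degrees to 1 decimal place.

sin θ = |n·v| / (|n||v|) = |-21| / (√62 · √30) = 0.48693.
θ ≈ 29.1°.

29.1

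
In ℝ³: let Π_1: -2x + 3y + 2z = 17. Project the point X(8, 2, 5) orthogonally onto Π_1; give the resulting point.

(6, 5, 7)

Foot = X − λn with λ = (n·X − d)/|n|² = (0 − 17)/17 = -1.
Foot = (8, 2, 5) − (-1)·(-2, 3, 2) = (6, 5, 7).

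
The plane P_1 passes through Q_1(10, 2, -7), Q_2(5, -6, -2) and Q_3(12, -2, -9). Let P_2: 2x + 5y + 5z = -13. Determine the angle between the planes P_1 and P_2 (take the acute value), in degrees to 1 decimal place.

47.7

Q_1Q_2 = (-5, -8, 5), Q_1Q_3 = (2, -4, -2); a normal to P_1 is Q_1Q_2 × Q_1Q_3 = (36, 0, 36).
Using Q_1: P_1 has equation 36x + 36z = 108.
cos θ = |n₁·n₂| / (|n₁||n₂|) = |252| / (√2592 · √54).
θ = arccos(0.67358) ≈ 47.7°.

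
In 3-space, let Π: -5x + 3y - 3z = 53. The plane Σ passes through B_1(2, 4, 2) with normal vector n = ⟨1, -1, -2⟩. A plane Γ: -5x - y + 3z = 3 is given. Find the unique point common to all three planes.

(-4, 8, -3)

Σ: n·r = n·B_1 gives x - y - 2z = -6.
Solving the 3×3 linear system -5x + 3y - 3z = 53, x - y - 2z = -6, -5x - y + 3z = 3 (e.g. by elimination or Cramer's rule, determinant = 64) gives (-4, 8, -3).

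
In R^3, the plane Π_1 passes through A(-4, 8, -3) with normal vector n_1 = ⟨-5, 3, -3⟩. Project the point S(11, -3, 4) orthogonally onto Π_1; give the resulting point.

(-4, 6, -5)

Π_1: n_1·r = n_1·A gives -5x + 3y - 3z = 53.
Foot = S − λn with λ = (n·S − d)/|n|² = (-76 − 53)/43 = -3.
Foot = (11, -3, 4) − (-3)·(-5, 3, -3) = (-4, 6, -5).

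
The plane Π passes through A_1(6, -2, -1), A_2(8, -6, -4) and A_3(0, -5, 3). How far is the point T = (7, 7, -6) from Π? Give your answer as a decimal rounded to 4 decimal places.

A_1A_2 = (2, -4, -3), A_1A_3 = (-6, -3, 4); a normal to Π is A_1A_2 × A_1A_3 = (-25, 10, -30).
Using A_1: Π has equation -25x + 10y - 30z = -140.
n·T − d = (-25)·(7) + (10)·(7) + (-30)·(-6) − (-140) = 215; |n| = √1625.
Distance = |215| / √1625 = 215/√1625 ≈ 5.3335.

5.3335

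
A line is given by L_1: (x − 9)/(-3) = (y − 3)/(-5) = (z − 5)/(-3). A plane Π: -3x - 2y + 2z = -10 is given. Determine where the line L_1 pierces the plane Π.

(6, -2, 2)

L_1 has direction (-3, -5, -3) through (9, 3, 5).
Substitute r = (9, 3, 5) + t(-3, -5, -3) into the plane: -23 + 13t = -10, so t = 1.
Intersection: (9, 3, 5) + 1·(-3, -5, -3) = (6, -2, 2).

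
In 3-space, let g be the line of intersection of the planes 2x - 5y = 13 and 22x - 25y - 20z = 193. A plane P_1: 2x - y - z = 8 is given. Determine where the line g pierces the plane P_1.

Direction of g: (2, -5, 0) × (22, -25, -20) = (100, 40, 60).
A point on g: solving the two plane equations with x = 9 gives (9, 1, -1).
Substitute r = (9, 1, -1) + t(100, 40, 60) into the plane: 18 + 100t = 8, so t = -1/10.
Intersection: (9, 1, -1) + (-1/10)·(100, 40, 60) = (-1, -3, -7).

(-1, -3, -7)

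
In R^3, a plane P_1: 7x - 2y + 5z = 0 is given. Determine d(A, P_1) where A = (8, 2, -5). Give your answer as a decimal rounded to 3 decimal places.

3.057

n·A − d = (7)·(8) + (-2)·(2) + (5)·(-5) − 0 = 27; |n| = √78.
Distance = |27| / √78 = 27/√78 ≈ 3.057.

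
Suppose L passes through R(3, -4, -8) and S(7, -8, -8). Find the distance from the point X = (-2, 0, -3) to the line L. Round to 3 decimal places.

A direction vector for L is S − R = (4, -4, 0).
Taking (3, -4, -8) on L with direction v = (4, -4, 0): w = X − (3, -4, -8) = (-5, 4, 5), and w × v = (20, 20, 4).
Distance = |w × v| / |v| = √816 / √32 ≈ 5.050.

5.050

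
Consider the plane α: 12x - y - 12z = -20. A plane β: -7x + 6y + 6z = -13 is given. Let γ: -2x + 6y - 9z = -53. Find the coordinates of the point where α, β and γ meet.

(1, -4, 3)

Solving the 3×3 linear system 12x - y - 12z = -20, -7x + 6y + 6z = -13, -2x + 6y - 9z = -53 (e.g. by elimination or Cramer's rule, determinant = -645) gives (1, -4, 3).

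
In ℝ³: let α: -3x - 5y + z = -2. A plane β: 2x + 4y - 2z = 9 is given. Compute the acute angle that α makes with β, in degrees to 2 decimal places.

14.96

cos θ = |n₁·n₂| / (|n₁||n₂|) = |-28| / (√35 · √24).
θ = arccos(0.96609) ≈ 14.96°.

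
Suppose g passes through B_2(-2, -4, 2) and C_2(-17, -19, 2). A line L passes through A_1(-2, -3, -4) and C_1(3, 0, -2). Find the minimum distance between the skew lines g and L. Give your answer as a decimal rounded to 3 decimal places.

2.887

A direction vector for g is C_2 − B_2 = (-15, -15, 0).
A direction vector for L is C_1 − A_1 = (5, 3, 2).
Common perpendicular direction n = (-15, -15, 0) × (5, 3, 2) = (-30, 30, 30).
With w = (-2, -3, -4) − (-2, -4, 2) = (0, 1, -6), w · n = -150.
Distance = |w · n| / |n| = |-150| / √2700 ≈ 2.887.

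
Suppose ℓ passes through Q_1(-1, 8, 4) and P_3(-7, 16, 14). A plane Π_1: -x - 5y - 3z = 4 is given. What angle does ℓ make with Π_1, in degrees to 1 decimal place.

49.9

A direction vector for ℓ is P_3 − Q_1 = (-6, 8, 10).
sin θ = |n·v| / (|n||v|) = |-64| / (√35 · √200) = 0.76495.
θ ≈ 49.9°.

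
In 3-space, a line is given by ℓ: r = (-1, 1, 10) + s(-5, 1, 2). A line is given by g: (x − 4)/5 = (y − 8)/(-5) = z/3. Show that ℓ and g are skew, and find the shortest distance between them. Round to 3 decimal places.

g has direction (5, -5, 3) through (4, 8, 0).
Common perpendicular direction n = (-5, 1, 2) × (5, -5, 3) = (13, 25, 20).
With w = (4, 8, 0) − (-1, 1, 10) = (5, 7, -10), w · n = 40.
Since n ≠ 0 the lines are not parallel, and w · n = 40 ≠ 0 so they do not intersect; hence they are skew.
Distance = |w · n| / |n| = |40| / √1194 ≈ 1.158.

1.158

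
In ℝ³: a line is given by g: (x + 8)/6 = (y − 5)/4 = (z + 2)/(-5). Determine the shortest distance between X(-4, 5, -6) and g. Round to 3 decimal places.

g has direction (6, 4, -5) through (-8, 5, -2).
Taking (-8, 5, -2) on g with direction v = (6, 4, -5): w = X − (-8, 5, -2) = (4, 0, -4), and w × v = (16, -4, 16).
Distance = |w × v| / |v| = √528 / √77 ≈ 2.619.

2.619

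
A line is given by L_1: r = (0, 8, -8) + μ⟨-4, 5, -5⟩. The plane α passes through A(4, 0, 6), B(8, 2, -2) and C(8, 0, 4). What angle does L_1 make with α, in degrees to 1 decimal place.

AB = (4, 2, -8), AC = (4, 0, -2); a normal to α is AB × AC = (-4, -24, -8).
Using A: α has equation -4x - 24y - 8z = -64.
sin θ = |n·v| / (|n||v|) = |-64| / (√656 · √66) = 0.30758.
θ ≈ 17.9°.

17.9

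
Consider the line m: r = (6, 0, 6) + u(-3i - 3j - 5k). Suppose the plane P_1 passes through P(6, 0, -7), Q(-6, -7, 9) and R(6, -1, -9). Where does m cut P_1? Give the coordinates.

(0, -6, -4)

PQ = (-12, -7, 16), PR = (0, -1, -2); a normal to P_1 is PQ × PR = (30, -24, 12).
Using P: P_1 has equation 30x - 24y + 12z = 96.
Substitute r = (6, 0, 6) + t(-3, -3, -5) into the plane: 252 + (-78)t = 96, so t = 2.
Intersection: (6, 0, 6) + 2·(-3, -3, -5) = (0, -6, -4).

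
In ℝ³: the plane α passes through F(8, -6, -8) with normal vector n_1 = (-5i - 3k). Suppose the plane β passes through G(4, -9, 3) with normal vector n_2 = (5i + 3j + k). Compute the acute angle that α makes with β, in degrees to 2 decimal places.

35.74

α: n_1·r = n_1·F gives -5x - 3z = -16.
β: n_2·r = n_2·G gives 5x + 3y + z = -4.
cos θ = |n₁·n₂| / (|n₁||n₂|) = |-28| / (√34 · √35).
θ = arccos(0.81168) ≈ 35.74°.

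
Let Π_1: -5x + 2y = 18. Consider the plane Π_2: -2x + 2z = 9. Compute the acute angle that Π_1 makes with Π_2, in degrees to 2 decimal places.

cos θ = |n₁·n₂| / (|n₁||n₂|) = |10| / (√29 · √8).
θ = arccos(0.65653) ≈ 48.96°.

48.96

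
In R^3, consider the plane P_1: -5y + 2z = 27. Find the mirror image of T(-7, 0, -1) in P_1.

(-7, -10, 3)

λ = (n·T − d)/|n|² = (-2 − 27)/29 = -1.
Reflection = T − 2λn = (-7, 0, -1) − (-2)·(0, -5, 2) = (-7, -10, 3).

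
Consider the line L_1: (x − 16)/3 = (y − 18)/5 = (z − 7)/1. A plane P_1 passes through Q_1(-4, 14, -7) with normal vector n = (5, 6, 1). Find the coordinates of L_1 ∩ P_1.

L_1 has direction (3, 5, 1) through (16, 18, 7).
P_1: n·r = n·Q_1 gives 5x + 6y + z = 57.
Substitute r = (16, 18, 7) + t(3, 5, 1) into the plane: 195 + 46t = 57, so t = -3.
Intersection: (16, 18, 7) + (-3)·(3, 5, 1) = (7, 3, 4).

(7, 3, 4)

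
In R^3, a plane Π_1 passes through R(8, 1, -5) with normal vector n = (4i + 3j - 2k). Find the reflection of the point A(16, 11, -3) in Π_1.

Π_1: n·r = n·R gives 4x + 3y - 2z = 45.
λ = (n·A − d)/|n|² = (103 − 45)/29 = 2.
Reflection = A − 2λn = (16, 11, -3) − 4·(4, 3, -2) = (0, -1, 5).

(0, -1, 5)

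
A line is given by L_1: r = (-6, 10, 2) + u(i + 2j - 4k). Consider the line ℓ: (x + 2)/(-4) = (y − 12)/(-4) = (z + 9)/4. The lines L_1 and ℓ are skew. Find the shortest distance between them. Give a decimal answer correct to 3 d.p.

ℓ has direction (-4, -4, 4) through (-2, 12, -9).
Common perpendicular direction n = (1, 2, -4) × (-4, -4, 4) = (-8, 12, 4).
With w = (-2, 12, -9) − (-6, 10, 2) = (4, 2, -11), w · n = -52.
Distance = |w · n| / |n| = |-52| / √224 ≈ 3.474.

3.474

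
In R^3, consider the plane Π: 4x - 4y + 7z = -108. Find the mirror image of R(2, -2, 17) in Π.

(-22, 22, -25)

λ = (n·R − d)/|n|² = (135 − (-108))/81 = 3.
Reflection = R − 2λn = (2, -2, 17) − 6·(4, -4, 7) = (-22, 22, -25).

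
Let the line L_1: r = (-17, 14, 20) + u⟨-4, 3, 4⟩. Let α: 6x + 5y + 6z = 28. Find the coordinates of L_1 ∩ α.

Substitute r = (-17, 14, 20) + t(-4, 3, 4) into the plane: 88 + 15t = 28, so t = -4.
Intersection: (-17, 14, 20) + (-4)·(-4, 3, 4) = (-1, 2, 4).

(-1, 2, 4)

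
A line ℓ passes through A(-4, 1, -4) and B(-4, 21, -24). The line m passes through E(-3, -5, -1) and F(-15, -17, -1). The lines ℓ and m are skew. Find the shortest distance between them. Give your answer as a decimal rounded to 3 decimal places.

2.309

A direction vector for ℓ is B − A = (0, 20, -20).
A direction vector for m is F − E = (-12, -12, 0).
Common perpendicular direction n = (0, 20, -20) × (-12, -12, 0) = (-240, 240, 240).
With w = (-3, -5, -1) − (-4, 1, -4) = (1, -6, 3), w · n = -960.
Distance = |w · n| / |n| = |-960| / √172800 ≈ 2.309.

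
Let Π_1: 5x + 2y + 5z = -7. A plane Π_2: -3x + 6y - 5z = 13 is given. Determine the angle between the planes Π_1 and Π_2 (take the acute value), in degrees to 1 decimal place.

62.9

cos θ = |n₁·n₂| / (|n₁||n₂|) = |-28| / (√54 · √70).
θ = arccos(0.45542) ≈ 62.9°.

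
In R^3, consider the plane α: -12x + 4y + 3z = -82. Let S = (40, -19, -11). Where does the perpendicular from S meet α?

(4, -7, -2)

Foot = S − λn with λ = (n·S − d)/|n|² = (-589 − (-82))/169 = -3.
Foot = (40, -19, -11) − (-3)·(-12, 4, 3) = (4, -7, -2).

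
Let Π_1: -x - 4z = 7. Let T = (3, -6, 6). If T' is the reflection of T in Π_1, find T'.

(-1, -6, -10)

λ = (n·T − d)/|n|² = (-27 − 7)/17 = -2.
Reflection = T − 2λn = (3, -6, 6) − (-4)·(-1, 0, -4) = (-1, -6, -10).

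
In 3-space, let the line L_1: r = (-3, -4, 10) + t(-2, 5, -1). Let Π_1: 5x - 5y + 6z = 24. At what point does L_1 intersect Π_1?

(-5, 1, 9)

Substitute r = (-3, -4, 10) + t(-2, 5, -1) into the plane: 65 + (-41)t = 24, so t = 1.
Intersection: (-3, -4, 10) + 1·(-2, 5, -1) = (-5, 1, 9).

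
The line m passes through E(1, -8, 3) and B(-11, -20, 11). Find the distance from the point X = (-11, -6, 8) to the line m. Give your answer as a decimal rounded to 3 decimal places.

10.014

A direction vector for m is B − E = (-12, -12, 8).
Taking (1, -8, 3) on m with direction v = (-12, -12, 8): w = X − (1, -8, 3) = (-12, 2, 5), and w × v = (76, 36, 168).
Distance = |w × v| / |v| = √35296 / √352 ≈ 10.014.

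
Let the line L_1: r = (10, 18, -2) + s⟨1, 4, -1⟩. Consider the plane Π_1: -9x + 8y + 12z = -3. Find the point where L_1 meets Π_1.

Substitute r = (10, 18, -2) + t(1, 4, -1) into the plane: 30 + 11t = -3, so t = -3.
Intersection: (10, 18, -2) + (-3)·(1, 4, -1) = (7, 6, 1).

(7, 6, 1)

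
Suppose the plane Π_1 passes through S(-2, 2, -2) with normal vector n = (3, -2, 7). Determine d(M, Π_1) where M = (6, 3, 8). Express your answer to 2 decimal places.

Π_1: n·r = n·S gives 3x - 2y + 7z = -24.
n·M − d = (3)·(6) + (-2)·(3) + (7)·(8) − (-24) = 92; |n| = √62.
Distance = |92| / √62 = 92/√62 ≈ 11.68.

11.68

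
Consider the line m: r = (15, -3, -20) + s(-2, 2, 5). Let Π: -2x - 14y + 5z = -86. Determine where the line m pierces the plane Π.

Substitute r = (15, -3, -20) + t(-2, 2, 5) into the plane: -88 + 1t = -86, so t = 2.
Intersection: (15, -3, -20) + 2·(-2, 2, 5) = (11, 1, -10).

(11, 1, -10)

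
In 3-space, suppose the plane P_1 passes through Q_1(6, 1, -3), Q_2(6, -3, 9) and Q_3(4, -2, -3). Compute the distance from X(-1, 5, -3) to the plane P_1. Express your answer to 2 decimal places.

7.91

Q_1Q_2 = (0, -4, 12), Q_1Q_3 = (-2, -3, 0); a normal to P_1 is Q_1Q_2 × Q_1Q_3 = (36, -24, -8).
Using Q_1: P_1 has equation 36x - 24y - 8z = 216.
n·X − d = (36)·(-1) + (-24)·(5) + (-8)·(-3) − 216 = -348; |n| = √1936.
Distance = |-348| / √1936 = 348/√1936 ≈ 7.91.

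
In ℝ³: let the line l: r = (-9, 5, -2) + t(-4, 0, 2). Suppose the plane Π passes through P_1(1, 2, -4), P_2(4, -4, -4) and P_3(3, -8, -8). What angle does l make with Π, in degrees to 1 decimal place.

66.0

P_1P_2 = (3, -6, 0), P_1P_3 = (2, -10, -4); a normal to Π is P_1P_2 × P_1P_3 = (24, 12, -18).
Using P_1: Π has equation 24x + 12y - 18z = 120.
sin θ = |n·v| / (|n||v|) = |-132| / (√1044 · √20) = 0.91350.
θ ≈ 66.0°.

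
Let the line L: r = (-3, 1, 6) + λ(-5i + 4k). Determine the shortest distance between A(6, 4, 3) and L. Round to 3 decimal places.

Taking (-3, 1, 6) on L with direction v = (-5, 0, 4): w = A − (-3, 1, 6) = (9, 3, -3), and w × v = (12, -21, 15).
Distance = |w × v| / |v| = √810 / √41 ≈ 4.445.

4.445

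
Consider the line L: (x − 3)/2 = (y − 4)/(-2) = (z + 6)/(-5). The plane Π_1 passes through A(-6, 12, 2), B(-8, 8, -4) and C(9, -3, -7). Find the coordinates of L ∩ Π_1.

(1, 6, -1)

L has direction (2, -2, -5) through (3, 4, -6).
AB = (-2, -4, -6), AC = (15, -15, -9); a normal to Π_1 is AB × AC = (-54, -108, 90).
Using A: Π_1 has equation -54x - 108y + 90z = -792.
Substitute r = (3, 4, -6) + t(2, -2, -5) into the plane: -1134 + (-342)t = -792, so t = -1.
Intersection: (3, 4, -6) + (-1)·(2, -2, -5) = (1, 6, -1).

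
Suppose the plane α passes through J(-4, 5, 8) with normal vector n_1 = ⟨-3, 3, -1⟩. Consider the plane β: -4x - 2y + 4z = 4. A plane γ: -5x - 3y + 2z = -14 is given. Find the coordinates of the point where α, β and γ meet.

α: n_1·r = n_1·J gives -3x + 3y - z = 19.
Solving the 3×3 linear system -3x + 3y - z = 19, -4x - 2y + 4z = 4, -5x - 3y + 2z = -14 (e.g. by elimination or Cramer's rule, determinant = -62) gives (0, 8, 5).

(0, 8, 5)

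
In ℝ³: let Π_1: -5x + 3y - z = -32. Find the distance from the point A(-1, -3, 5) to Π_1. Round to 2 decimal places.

n·A − d = (-5)·(-1) + (3)·(-3) + (-1)·(5) − (-32) = 23; |n| = √35.
Distance = |23| / √35 = 23/√35 ≈ 3.89.

3.89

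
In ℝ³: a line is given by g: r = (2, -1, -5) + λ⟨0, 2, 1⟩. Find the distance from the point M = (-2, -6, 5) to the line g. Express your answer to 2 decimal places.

11.87

Taking (2, -1, -5) on g with direction v = (0, 2, 1): w = M − (2, -1, -5) = (-4, -5, 10), and w × v = (-25, 4, -8).
Distance = |w × v| / |v| = √705 / √5 ≈ 11.87.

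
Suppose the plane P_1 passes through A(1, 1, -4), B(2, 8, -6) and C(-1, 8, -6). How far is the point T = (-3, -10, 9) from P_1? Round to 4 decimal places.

AB = (1, 7, -2), AC = (-2, 7, -2); a normal to P_1 is AB × AC = (0, 6, 21).
Using A: P_1 has equation 6y + 21z = -78.
n·T − d = (0)·(-3) + (6)·(-10) + (21)·(9) − (-78) = 207; |n| = √477.
Distance = |207| / √477 = 207/√477 ≈ 9.4779.

9.4779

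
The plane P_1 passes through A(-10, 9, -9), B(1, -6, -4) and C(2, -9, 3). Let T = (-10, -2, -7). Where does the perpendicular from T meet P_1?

AB = (11, -15, 5), AC = (12, -18, 12); a normal to P_1 is AB × AC = (-90, -72, -18).
Using A: P_1 has equation -90x - 72y - 18z = 414.
Foot = T − λn with λ = (n·T − d)/|n|² = (1170 − 414)/13608 = 1/18.
Foot = (-10, -2, -7) − (1/18)·(-90, -72, -18) = (-5, 2, -6).

(-5, 2, -6)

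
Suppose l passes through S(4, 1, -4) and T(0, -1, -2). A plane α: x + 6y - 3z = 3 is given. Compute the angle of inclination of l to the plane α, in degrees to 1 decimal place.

A direction vector for l is T − S = (-4, -2, 2).
sin θ = |n·v| / (|n||v|) = |-22| / (√46 · √24) = 0.66212.
θ ≈ 41.5°.

41.5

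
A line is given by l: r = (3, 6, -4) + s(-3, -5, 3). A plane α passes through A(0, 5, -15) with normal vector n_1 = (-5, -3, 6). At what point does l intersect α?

α: n_1·r = n_1·A gives -5x - 3y + 6z = -105.
Substitute r = (3, 6, -4) + t(-3, -5, 3) into the plane: -57 + 48t = -105, so t = -1.
Intersection: (3, 6, -4) + (-1)·(-3, -5, 3) = (6, 11, -7).

(6, 11, -7)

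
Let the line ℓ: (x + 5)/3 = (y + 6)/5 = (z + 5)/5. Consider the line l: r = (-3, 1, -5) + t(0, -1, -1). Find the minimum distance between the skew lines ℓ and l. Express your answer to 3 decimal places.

ℓ has direction (3, 5, 5) through (-5, -6, -5).
Common perpendicular direction n = (3, 5, 5) × (0, -1, -1) = (0, 3, -3).
With w = (-3, 1, -5) − (-5, -6, -5) = (2, 7, 0), w · n = 21.
Distance = |w · n| / |n| = |21| / √18 ≈ 4.950.

4.950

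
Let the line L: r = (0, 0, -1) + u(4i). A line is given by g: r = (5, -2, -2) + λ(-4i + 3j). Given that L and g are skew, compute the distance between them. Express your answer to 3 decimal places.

1.000

Common perpendicular direction n = (4, 0, 0) × (-4, 3, 0) = (0, 0, 12).
With w = (5, -2, -2) − (0, 0, -1) = (5, -2, -1), w · n = -12.
Distance = |w · n| / |n| = |-12| / √144 ≈ 1.000.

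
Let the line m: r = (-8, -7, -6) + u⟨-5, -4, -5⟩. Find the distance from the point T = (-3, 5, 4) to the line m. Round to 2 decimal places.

Taking (-8, -7, -6) on m with direction v = (-5, -4, -5): w = T − (-8, -7, -6) = (5, 12, 10), and w × v = (-20, -25, 40).
Distance = |w × v| / |v| = √2625 / √66 ≈ 6.31.

6.31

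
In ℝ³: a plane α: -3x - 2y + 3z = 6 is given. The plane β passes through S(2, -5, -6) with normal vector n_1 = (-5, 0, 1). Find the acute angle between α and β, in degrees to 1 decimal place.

β: n_1·r = n_1·S gives -5x + z = -16.
cos θ = |n₁·n₂| / (|n₁||n₂|) = |18| / (√22 · √26).
θ = arccos(0.75262) ≈ 41.2°.

41.2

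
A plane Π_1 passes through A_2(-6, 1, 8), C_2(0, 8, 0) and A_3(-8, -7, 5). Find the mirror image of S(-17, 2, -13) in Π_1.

A_2C_2 = (6, 7, -8), A_2A_3 = (-2, -8, -3); a normal to Π_1 is A_2C_2 × A_2A_3 = (-85, 34, -34).
Using A_2: Π_1 has equation -85x + 34y - 34z = 272.
λ = (n·S − d)/|n|² = (1955 − 272)/9537 = 3/17.
Reflection = S − 2λn = (-17, 2, -13) − (6/17)·(-85, 34, -34) = (13, -10, -1).

(13, -10, -1)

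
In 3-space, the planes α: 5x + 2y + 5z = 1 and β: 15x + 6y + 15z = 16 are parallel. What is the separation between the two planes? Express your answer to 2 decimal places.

Rescale β by 1/3: 5x + 2y + 5z = 16/3. Then distance = |1 − (16/3)| / √54 ≈ 0.59.

0.59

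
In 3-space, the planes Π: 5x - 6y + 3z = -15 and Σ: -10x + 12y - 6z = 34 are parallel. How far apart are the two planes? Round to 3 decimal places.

Rescale Σ by 1/(-2): 5x - 6y + 3z = -17. Then distance = |-15 − (-17)| / √70 ≈ 0.239.

0.239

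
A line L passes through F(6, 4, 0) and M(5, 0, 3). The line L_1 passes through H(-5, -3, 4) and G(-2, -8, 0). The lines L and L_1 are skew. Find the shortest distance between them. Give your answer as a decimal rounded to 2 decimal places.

A direction vector for L is M − F = (-1, -4, 3).
A direction vector for L_1 is G − H = (3, -5, -4).
Common perpendicular direction n = (-1, -4, 3) × (3, -5, -4) = (31, 5, 17).
With w = (-5, -3, 4) − (6, 4, 0) = (-11, -7, 4), w · n = -308.
Distance = |w · n| / |n| = |-308| / √1275 ≈ 8.63.

8.63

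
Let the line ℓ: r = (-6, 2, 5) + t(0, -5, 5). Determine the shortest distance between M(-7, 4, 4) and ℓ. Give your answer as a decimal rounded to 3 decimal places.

1.225

Taking (-6, 2, 5) on ℓ with direction v = (0, -5, 5): w = M − (-6, 2, 5) = (-1, 2, -1), and w × v = (5, 5, 5).
Distance = |w × v| / |v| = √75 / √50 ≈ 1.225.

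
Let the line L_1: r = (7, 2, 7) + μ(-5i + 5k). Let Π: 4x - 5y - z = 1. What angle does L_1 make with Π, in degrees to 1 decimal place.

sin θ = |n·v| / (|n||v|) = |-25| / (√42 · √50) = 0.54554.
θ ≈ 33.1°.

33.1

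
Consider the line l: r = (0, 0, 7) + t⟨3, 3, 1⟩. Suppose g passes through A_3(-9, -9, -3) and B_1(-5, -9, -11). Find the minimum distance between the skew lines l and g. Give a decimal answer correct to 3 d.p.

A direction vector for g is B_1 − A_3 = (4, 0, -8).
Common perpendicular direction n = (3, 3, 1) × (4, 0, -8) = (-24, 28, -12).
With w = (-9, -9, -3) − (0, 0, 7) = (-9, -9, -10), w · n = 84.
Distance = |w · n| / |n| = |84| / √1504 ≈ 2.166.

2.166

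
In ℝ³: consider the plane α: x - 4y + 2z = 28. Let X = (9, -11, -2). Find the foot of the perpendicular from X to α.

(8, -7, -4)

Foot = X − λn with λ = (n·X − d)/|n|² = (49 − 28)/21 = 1.
Foot = (9, -11, -2) − 1·(1, -4, 2) = (8, -7, -4).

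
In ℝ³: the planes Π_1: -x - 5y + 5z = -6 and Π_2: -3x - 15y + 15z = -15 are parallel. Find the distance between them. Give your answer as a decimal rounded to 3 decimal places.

0.140

Rescale Π_2 by 1/3: -x - 5y + 5z = -5. Then distance = |-6 − (-5)| / √51 ≈ 0.140.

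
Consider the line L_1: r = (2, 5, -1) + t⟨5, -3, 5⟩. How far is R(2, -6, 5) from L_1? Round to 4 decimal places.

Taking (2, 5, -1) on L_1 with direction v = (5, -3, 5): w = R − (2, 5, -1) = (0, -11, 6), and w × v = (-37, 30, 55).
Distance = |w × v| / |v| = √5294 / √59 ≈ 9.4725.

9.4725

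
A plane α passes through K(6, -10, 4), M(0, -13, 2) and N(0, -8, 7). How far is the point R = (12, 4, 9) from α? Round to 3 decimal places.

KM = (-6, -3, -2), KN = (-6, 2, 3); a normal to α is KM × KN = (-5, 30, -30).
Using K: α has equation -5x + 30y - 30z = -450.
n·R − d = (-5)·(12) + (30)·(4) + (-30)·(9) − (-450) = 240; |n| = √1825.
Distance = |240| / √1825 = 240/√1825 ≈ 5.618.

5.618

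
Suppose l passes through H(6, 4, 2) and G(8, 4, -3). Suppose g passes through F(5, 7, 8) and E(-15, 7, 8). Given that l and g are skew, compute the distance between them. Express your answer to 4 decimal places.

3.0000

A direction vector for l is G − H = (2, 0, -5).
A direction vector for g is E − F = (-20, 0, 0).
Common perpendicular direction n = (2, 0, -5) × (-20, 0, 0) = (0, 100, 0).
With w = (5, 7, 8) − (6, 4, 2) = (-1, 3, 6), w · n = 300.
Distance = |w · n| / |n| = |300| / √10000 ≈ 3.0000.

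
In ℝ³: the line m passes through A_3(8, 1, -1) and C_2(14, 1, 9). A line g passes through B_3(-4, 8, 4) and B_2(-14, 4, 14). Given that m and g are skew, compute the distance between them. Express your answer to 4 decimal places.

10.3203

A direction vector for m is C_2 − A_3 = (6, 0, 10).
A direction vector for g is B_2 − B_3 = (-10, -4, 10).
Common perpendicular direction n = (6, 0, 10) × (-10, -4, 10) = (40, -160, -24).
With w = (-4, 8, 4) − (8, 1, -1) = (-12, 7, 5), w · n = -1720.
Distance = |w · n| / |n| = |-1720| / √27776 ≈ 10.3203.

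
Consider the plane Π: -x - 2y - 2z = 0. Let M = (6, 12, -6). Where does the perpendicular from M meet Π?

(4, 8, -10)

Foot = M − λn with λ = (n·M − d)/|n|² = (-18 − 0)/9 = -2.
Foot = (6, 12, -6) − (-2)·(-1, -2, -2) = (4, 8, -10).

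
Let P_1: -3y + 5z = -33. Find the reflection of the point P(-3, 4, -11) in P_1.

(-3, -2, -1)

λ = (n·P − d)/|n|² = (-67 − (-33))/34 = -1.
Reflection = P − 2λn = (-3, 4, -11) − (-2)·(0, -3, 5) = (-3, -2, -1).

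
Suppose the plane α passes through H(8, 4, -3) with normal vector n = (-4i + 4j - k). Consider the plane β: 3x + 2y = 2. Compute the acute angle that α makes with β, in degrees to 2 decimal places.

α: n·r = n·H gives -4x + 4y - z = -13.
cos θ = |n₁·n₂| / (|n₁||n₂|) = |-4| / (√33 · √13).
θ = arccos(0.19312) ≈ 78.86°.

78.86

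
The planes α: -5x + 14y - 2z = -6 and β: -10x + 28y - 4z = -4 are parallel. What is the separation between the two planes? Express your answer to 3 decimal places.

Rescale β by 1/2: -5x + 14y - 2z = -2. Then distance = |-6 − (-2)| / √225 ≈ 0.267.

0.267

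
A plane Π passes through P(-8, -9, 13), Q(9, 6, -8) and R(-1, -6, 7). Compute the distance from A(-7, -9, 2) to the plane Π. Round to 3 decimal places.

7.530

PQ = (17, 15, -21), PR = (7, 3, -6); a normal to Π is PQ × PR = (-27, -45, -54).
Using P: Π has equation -27x - 45y - 54z = -81.
n·A − d = (-27)·(-7) + (-45)·(-9) + (-54)·(2) − (-81) = 567; |n| = √5670.
Distance = |567| / √5670 = 567/√5670 ≈ 7.530.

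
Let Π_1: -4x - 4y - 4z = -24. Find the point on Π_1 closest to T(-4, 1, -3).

Foot = T − λn with λ = (n·T − d)/|n|² = (24 − (-24))/48 = 1.
Foot = (-4, 1, -3) − 1·(-4, -4, -4) = (0, 5, 1).

(0, 5, 1)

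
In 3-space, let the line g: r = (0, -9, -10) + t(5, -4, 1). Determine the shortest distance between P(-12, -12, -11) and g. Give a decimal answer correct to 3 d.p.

9.840

Taking (0, -9, -10) on g with direction v = (5, -4, 1): w = P − (0, -9, -10) = (-12, -3, -1), and w × v = (-7, 7, 63).
Distance = |w × v| / |v| = √4067 / √42 ≈ 9.840.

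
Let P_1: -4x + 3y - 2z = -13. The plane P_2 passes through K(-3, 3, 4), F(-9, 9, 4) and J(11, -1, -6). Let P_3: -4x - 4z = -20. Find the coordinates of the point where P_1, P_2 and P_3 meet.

KF = (-6, 6, 0), KJ = (14, -4, -10); a normal to P_2 is KF × KJ = (-60, -60, -60).
Using K: P_2 has equation -60x - 60y - 60z = -240.
Solving the 3×3 linear system -4x + 3y - 2z = -13, -60x - 60y - 60z = -240, -4x - 4z = -20 (e.g. by elimination or Cramer's rule, determinant = -480) gives (0, -1, 5).

(0, -1, 5)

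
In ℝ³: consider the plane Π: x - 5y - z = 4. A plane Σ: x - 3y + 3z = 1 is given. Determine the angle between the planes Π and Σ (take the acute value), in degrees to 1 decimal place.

cos θ = |n₁·n₂| / (|n₁||n₂|) = |13| / (√27 · √19).
θ = arccos(0.57396) ≈ 55.0°.

55.0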